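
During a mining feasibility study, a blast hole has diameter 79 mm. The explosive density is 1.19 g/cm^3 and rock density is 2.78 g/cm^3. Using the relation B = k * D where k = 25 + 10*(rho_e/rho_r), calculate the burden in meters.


2.3132 m

First, compute k:
rho_e / rho_r = 1.19 / 2.78 = 0.428057554
k = 25 + 10 * 0.428057554 = 29.28057554
Then, compute burden:
B = k * D / 1000 = 29.28057554 * 79 / 1000
= 2313.165468 / 1000
= 2.3132 m


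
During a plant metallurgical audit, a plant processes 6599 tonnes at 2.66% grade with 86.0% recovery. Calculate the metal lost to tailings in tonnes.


24.5747 tonnes

Total metal in feed:
= 6599 * 2.66 / 100 = 175.5334 tonnes
Metal recovered:
= 175.5334 * 86.0 / 100 = 150.958724 tonnes
Metal lost to tailings:
= 175.5334 - 150.958724
= 24.5747 tonnes


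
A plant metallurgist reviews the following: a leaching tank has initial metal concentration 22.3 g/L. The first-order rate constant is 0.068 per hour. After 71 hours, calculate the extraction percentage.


99.1997%

Compute the exponent:
-k * t = -0.068 * 71 = -4.828
Remaining concentration:
C = 22.3 * exp(-4.828)
= 22.3 * 0.008002510292
= 0.1784559795 g/L
Extracted = 22.3 - 0.1784559795 = 22.12154402 g/L
Extraction % = 22.12154402 / 22.3 * 100
= 99.1997%


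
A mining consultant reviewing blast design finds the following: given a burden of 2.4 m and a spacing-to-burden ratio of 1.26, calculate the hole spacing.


Spacing = burden * ratio
= 2.4 * 1.26
= 3.024 m

3.024 m


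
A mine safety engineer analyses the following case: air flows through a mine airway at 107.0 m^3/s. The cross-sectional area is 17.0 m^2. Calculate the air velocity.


Velocity = flow rate / cross-sectional area
= 107.0 / 17.0
= 6.2941 m/s

6.2941 m/s


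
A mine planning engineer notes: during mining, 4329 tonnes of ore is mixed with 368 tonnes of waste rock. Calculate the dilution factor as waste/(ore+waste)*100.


7.8348%

Total material = ore + waste
= 4329 + 368 = 4697 tonnes
Dilution = waste / total * 100
= 368 / 4697 * 100
= 0.07834788163 * 100
= 7.8348%


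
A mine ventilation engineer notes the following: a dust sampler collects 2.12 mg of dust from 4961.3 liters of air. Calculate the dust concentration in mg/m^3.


0.4273 mg/m^3

Convert liters to m^3: 1 m^3 = 1000 L
Concentration = mass / volume * 1000
= 2.12 / 4961.3 * 1000
= 0.000427307359 * 1000
= 0.4273 mg/m^3


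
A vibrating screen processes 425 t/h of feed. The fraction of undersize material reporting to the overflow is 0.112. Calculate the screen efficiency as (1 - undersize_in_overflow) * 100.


88.8%

Screen efficiency = (1 - fraction of undersize in overflow) * 100
= (1 - 0.112) * 100
= 0.888 * 100
= 88.8%


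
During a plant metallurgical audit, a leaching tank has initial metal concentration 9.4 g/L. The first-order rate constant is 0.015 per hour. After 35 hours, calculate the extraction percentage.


40.8445%

Compute the exponent:
-k * t = -0.015 * 35 = -0.525
Remaining concentration:
C = 9.4 * exp(-0.525)
= 9.4 * 0.5915553644
= 5.560620425 g/L
Extracted = 9.4 - 5.560620425 = 3.839379575 g/L
Extraction % = 3.839379575 / 9.4 * 100
= 40.8445%


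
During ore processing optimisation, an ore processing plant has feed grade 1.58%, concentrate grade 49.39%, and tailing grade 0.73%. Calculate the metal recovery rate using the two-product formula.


54.6045%

Using the two-product formula:
R = 100 * c * (f - t) / (f * (c - t))
Numerator = 100 * 49.39 * (1.58 - 0.73)
= 100 * 49.39 * 0.85
= 4198.15
Denominator = 1.58 * (49.39 - 0.73)
= 1.58 * 48.66
= 76.8828
R = 4198.15 / 76.8828
= 54.6045%


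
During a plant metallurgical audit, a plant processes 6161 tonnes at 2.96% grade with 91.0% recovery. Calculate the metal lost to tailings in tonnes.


16.4129 tonnes

Total metal in feed:
= 6161 * 2.96 / 100 = 182.3656 tonnes
Metal recovered:
= 182.3656 * 91.0 / 100 = 165.952696 tonnes
Metal lost to tailings:
= 182.3656 - 165.952696
= 16.4129 tonnes


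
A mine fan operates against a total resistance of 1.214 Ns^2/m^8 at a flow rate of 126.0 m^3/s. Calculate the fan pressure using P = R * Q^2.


Compute Q^2:
Q^2 = 126.0^2 = 15876.0
Compute pressure:
P = R * Q^2 = 1.214 * 15876.0
= 19273.464 Pa

19273.464 Pa


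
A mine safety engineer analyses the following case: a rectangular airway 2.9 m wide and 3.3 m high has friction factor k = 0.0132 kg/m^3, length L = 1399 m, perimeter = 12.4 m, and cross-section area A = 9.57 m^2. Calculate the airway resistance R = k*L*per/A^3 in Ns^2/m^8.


0.2613 Ns^2/m^8

Compute the numerator:
k * L * per = 0.0132 * 1399 * 12.4
= 228.98832
Compute the denominator:
A^3 = 9.57^3 = 876.467493
Resistance:
R = 228.98832 / 876.467493
= 0.2613 Ns^2/m^8


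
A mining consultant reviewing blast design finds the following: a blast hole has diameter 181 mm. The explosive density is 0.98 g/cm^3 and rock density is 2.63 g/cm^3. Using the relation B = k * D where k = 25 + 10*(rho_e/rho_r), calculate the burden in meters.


5.1994 m

First, compute k:
rho_e / rho_r = 0.98 / 2.63 = 0.3726235741
k = 25 + 10 * 0.3726235741 = 28.72623574
Then, compute burden:
B = k * D / 1000 = 28.72623574 * 181 / 1000
= 5199.448669 / 1000
= 5.1994 m


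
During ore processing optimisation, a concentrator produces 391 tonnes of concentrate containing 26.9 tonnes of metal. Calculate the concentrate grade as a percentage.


6.8798%

Grade = (metal in concentrate / concentrate mass) * 100
= (26.9 / 391) * 100
= 0.06879795396 * 100
= 6.8798%


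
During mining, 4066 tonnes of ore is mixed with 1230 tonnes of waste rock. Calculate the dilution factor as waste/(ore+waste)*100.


Total material = ore + waste
= 4066 + 1230 = 5296 tonnes
Dilution = waste / total * 100
= 1230 / 5296 * 100
= 0.2322507553 * 100
= 23.2251%

23.2251%


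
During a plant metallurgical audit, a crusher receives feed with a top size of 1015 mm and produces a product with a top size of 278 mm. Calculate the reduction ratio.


3.6511

Reduction ratio = feed size / product size
= 1015 / 278
= 3.6511


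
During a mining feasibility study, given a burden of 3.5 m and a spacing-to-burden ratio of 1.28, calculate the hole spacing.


Spacing = burden * ratio
= 3.5 * 1.28
= 4.48 m

4.48 m


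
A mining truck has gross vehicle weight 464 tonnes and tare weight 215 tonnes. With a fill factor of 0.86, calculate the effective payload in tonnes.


Maximum payload = gross - tare
= 464 - 215 = 249 tonnes
Effective payload = max payload * fill factor
= 249 * 0.86
= 214.14 tonnes

214.14 tonnes


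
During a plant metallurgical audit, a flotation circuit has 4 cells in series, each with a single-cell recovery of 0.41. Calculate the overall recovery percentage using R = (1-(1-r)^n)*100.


87.8826%

Complement of single-cell recovery:
1 - r = 1 - 0.41 = 0.59
Raise to power n:
(1 - r)^4 = 0.59^4 = 0.12117361
Overall recovery:
R = (1 - 0.12117361) * 100
= 87.8826%


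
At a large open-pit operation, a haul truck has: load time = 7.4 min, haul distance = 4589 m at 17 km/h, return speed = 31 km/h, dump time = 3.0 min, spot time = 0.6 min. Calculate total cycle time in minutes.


Convert haul speed to m/min: 17 * 1000/60 = 283.3333333 m/min
Haul time = 4589 / 283.3333333 = 16.19647059 min
Convert return speed to m/min: 31 * 1000/60 = 516.6666667 m/min
Return time = 4589 / 516.6666667 = 8.881935484 min
Total cycle time:
= 7.4 + 16.19647059 + 3.0 + 8.881935484 + 0.6
= 36.0784 min

36.0784 min


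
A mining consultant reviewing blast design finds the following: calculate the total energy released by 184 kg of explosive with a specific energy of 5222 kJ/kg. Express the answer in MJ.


960.848 MJ

Energy = mass * specific_energy / 1000
= 184 * 5222 / 1000
= 960848 / 1000
= 960.848 MJ


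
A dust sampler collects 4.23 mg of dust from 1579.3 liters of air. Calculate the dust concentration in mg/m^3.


2.6784 mg/m^3

Convert liters to m^3: 1 m^3 = 1000 L
Concentration = mass / volume * 1000
= 4.23 / 1579.3 * 1000
= 0.002678401824 * 1000
= 2.6784 mg/m^3


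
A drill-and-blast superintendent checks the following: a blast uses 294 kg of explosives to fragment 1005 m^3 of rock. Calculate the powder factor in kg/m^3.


0.2925 kg/m^3

Powder factor = explosive mass / rock volume
= 294 / 1005
= 0.2925 kg/m^3


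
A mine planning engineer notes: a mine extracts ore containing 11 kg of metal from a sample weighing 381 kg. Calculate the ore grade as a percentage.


2.8871%

Ore grade = (metal mass / ore mass) * 100
= (11 / 381) * 100
= 0.02887139108 * 100
= 2.8871%


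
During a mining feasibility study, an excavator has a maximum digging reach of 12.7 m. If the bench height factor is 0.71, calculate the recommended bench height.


9.017 m

Bench height = reach * factor
= 12.7 * 0.71
= 9.017 m


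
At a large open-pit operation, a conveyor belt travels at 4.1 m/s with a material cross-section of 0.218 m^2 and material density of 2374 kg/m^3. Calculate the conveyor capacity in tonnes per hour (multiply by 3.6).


Volumetric flow = speed * area
= 4.1 * 0.218 = 0.8938 m^3/s
Mass flow = volumetric * density
= 0.8938 * 2374 = 2121.8812 kg/s
Convert to t/h: multiply by 3.6
Capacity = 2121.8812 * 3.6
= 7638.7723 t/h

7638.7723 t/h


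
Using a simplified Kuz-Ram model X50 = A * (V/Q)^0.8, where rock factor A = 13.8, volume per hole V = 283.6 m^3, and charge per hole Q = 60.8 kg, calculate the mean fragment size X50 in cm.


47.3065 cm

Compute V/Q:
V/Q = 283.6 / 60.8 = 4.664473684
Raise to the power 0.8:
(V/Q)^0.8 = 4.664473684^0.8 = 3.428010297
Multiply by A:
X50 = 13.8 * 3.428010297
= 47.3065 cm


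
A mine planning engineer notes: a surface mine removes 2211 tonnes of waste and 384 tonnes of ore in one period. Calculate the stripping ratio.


Stripping ratio = waste tonnage / ore tonnage
= 2211 / 384
= 5.7578

5.7578


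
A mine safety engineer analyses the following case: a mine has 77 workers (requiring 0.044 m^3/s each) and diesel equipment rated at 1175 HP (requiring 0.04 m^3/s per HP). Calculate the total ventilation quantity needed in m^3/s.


50.388 m^3/s

Airflow for workers:
Q_people = 77 * 0.044 = 3.388 m^3/s
Airflow for diesel equipment:
Q_diesel = 1175 * 0.04 = 47.0 m^3/s
Total ventilation:
Q_total = 3.388 + 47.0
= 50.388 m^3/s


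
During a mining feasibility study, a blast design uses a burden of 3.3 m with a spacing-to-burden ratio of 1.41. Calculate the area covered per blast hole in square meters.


15.3549 m^2

First, find the spacing:
Spacing = burden * ratio = 3.3 * 1.41
= 4.653 m
Then, calculate the area:
Area = burden * spacing = 3.3 * 4.653
= 15.3549 m^2


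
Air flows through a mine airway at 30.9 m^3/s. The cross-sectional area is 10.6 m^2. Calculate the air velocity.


Velocity = flow rate / cross-sectional area
= 30.9 / 10.6
= 2.9151 m/s

2.9151 m/s


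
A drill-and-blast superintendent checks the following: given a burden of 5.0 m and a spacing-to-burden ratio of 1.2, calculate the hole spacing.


6.0 m

Spacing = burden * ratio
= 5.0 * 1.2
= 6.0 m


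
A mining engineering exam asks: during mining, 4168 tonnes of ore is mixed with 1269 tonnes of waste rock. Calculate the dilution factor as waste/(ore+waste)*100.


23.3401%

Total material = ore + waste
= 4168 + 1269 = 5437 tonnes
Dilution = waste / total * 100
= 1269 / 5437 * 100
= 0.2334007725 * 100
= 23.3401%


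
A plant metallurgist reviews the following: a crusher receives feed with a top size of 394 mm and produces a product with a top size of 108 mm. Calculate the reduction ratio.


Reduction ratio = feed size / product size
= 394 / 108
= 3.6481

3.6481


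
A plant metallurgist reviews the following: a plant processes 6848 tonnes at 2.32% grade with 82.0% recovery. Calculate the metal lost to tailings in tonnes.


28.5972 tonnes

Total metal in feed:
= 6848 * 2.32 / 100 = 158.8736 tonnes
Metal recovered:
= 158.8736 * 82.0 / 100 = 130.276352 tonnes
Metal lost to tailings:
= 158.8736 - 130.276352
= 28.5972 tonnes


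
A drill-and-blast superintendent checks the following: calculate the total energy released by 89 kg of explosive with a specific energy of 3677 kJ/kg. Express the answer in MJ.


Energy = mass * specific_energy / 1000
= 89 * 3677 / 1000
= 327253 / 1000
= 327.253 MJ

327.253 MJ


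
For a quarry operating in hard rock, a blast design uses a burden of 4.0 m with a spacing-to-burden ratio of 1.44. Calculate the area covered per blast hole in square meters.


First, find the spacing:
Spacing = burden * ratio = 4.0 * 1.44
= 5.76 m
Then, calculate the area:
Area = burden * spacing = 4.0 * 5.76
= 23.04 m^2

23.04 m^2


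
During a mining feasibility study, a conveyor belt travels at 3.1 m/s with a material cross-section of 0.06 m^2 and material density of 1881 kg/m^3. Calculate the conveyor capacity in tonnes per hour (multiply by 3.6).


1259.5176 t/h

Volumetric flow = speed * area
= 3.1 * 0.06 = 0.186 m^3/s
Mass flow = volumetric * density
= 0.186 * 1881 = 349.866 kg/s
Convert to t/h: multiply by 3.6
Capacity = 349.866 * 3.6
= 1259.5176 t/h


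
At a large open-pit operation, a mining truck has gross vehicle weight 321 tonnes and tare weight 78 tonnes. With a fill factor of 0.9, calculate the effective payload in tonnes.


218.7 tonnes

Maximum payload = gross - tare
= 321 - 78 = 243 tonnes
Effective payload = max payload * fill factor
= 243 * 0.9
= 218.7 tonnes


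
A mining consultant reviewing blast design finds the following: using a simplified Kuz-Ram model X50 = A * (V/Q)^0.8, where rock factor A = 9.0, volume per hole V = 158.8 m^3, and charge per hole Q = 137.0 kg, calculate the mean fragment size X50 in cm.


Compute V/Q:
V/Q = 158.8 / 137.0 = 1.159124088
Raise to the power 0.8:
(V/Q)^0.8 = 1.159124088^0.8 = 1.125392314
Multiply by A:
X50 = 9.0 * 1.125392314
= 10.1285 cm

10.1285 cm


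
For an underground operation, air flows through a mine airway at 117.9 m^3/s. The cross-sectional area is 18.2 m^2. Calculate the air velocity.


Velocity = flow rate / cross-sectional area
= 117.9 / 18.2
= 6.478 m/s

6.478 m/s


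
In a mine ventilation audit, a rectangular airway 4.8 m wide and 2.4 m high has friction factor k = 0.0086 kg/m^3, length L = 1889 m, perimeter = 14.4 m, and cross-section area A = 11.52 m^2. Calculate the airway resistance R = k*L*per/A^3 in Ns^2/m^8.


Compute the numerator:
k * L * per = 0.0086 * 1889 * 14.4
= 233.93376
Compute the denominator:
A^3 = 11.52^3 = 1528.823808
Resistance:
R = 233.93376 / 1528.823808
= 0.153 Ns^2/m^8

0.153 Ns^2/m^8


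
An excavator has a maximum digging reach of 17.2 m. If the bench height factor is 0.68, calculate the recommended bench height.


Bench height = reach * factor
= 17.2 * 0.68
= 11.696 m

11.696 m


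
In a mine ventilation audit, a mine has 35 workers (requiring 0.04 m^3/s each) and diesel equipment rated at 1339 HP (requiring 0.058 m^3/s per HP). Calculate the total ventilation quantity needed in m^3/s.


79.062 m^3/s

Airflow for workers:
Q_people = 35 * 0.04 = 1.4 m^3/s
Airflow for diesel equipment:
Q_diesel = 1339 * 0.058 = 77.662 m^3/s
Total ventilation:
Q_total = 1.4 + 77.662
= 79.062 m^3/s


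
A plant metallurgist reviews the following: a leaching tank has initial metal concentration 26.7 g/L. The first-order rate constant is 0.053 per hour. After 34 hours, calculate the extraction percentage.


83.5031%

Compute the exponent:
-k * t = -0.053 * 34 = -1.802
Remaining concentration:
C = 26.7 * exp(-1.802)
= 26.7 * 0.1649686208
= 4.404662176 g/L
Extracted = 26.7 - 4.404662176 = 22.29533782 g/L
Extraction % = 22.29533782 / 26.7 * 100
= 83.5031%


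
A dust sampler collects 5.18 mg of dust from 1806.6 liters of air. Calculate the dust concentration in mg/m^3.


Convert liters to m^3: 1 m^3 = 1000 L
Concentration = mass / volume * 1000
= 5.18 / 1806.6 * 1000
= 0.002867264475 * 1000
= 2.8673 mg/m^3

2.8673 mg/m^3


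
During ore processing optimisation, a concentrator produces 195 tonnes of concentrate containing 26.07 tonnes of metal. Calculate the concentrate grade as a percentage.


13.3692%

Grade = (metal in concentrate / concentrate mass) * 100
= (26.07 / 195) * 100
= 0.1336923077 * 100
= 13.3692%


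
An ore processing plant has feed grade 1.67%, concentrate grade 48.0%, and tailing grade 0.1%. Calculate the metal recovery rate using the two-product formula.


94.2082%

Using the two-product formula:
R = 100 * c * (f - t) / (f * (c - t))
Numerator = 100 * 48.0 * (1.67 - 0.1)
= 100 * 48.0 * 1.57
= 7536.0
Denominator = 1.67 * (48.0 - 0.1)
= 1.67 * 47.9
= 79.993
R = 7536.0 / 79.993
= 94.2082%


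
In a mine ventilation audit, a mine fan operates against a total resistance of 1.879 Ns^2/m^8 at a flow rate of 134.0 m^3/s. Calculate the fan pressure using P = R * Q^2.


Compute Q^2:
Q^2 = 134.0^2 = 17956.0
Compute pressure:
P = R * Q^2 = 1.879 * 17956.0
= 33739.324 Pa

33739.324 Pa


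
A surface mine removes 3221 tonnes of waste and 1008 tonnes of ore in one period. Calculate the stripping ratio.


Stripping ratio = waste tonnage / ore tonnage
= 3221 / 1008
= 3.1954

3.1954


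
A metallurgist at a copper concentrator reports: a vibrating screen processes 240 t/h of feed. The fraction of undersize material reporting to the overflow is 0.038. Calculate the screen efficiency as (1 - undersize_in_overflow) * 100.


Screen efficiency = (1 - fraction of undersize in overflow) * 100
= (1 - 0.038) * 100
= 0.962 * 100
= 96.2%

96.2%


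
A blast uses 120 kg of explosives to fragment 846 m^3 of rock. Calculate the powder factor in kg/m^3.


Powder factor = explosive mass / rock volume
= 120 / 846
= 0.1418 kg/m^3

0.1418 kg/m^3


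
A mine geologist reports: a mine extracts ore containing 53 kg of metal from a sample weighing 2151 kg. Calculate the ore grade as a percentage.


2.464%

Ore grade = (metal mass / ore mass) * 100
= (53 / 2151) * 100
= 0.02463970246 * 100
= 2.464%


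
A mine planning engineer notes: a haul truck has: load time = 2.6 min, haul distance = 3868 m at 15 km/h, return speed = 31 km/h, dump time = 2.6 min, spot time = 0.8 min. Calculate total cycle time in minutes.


28.9585 min

Convert haul speed to m/min: 15 * 1000/60 = 250 m/min
Haul time = 3868 / 250 = 15.472 min
Convert return speed to m/min: 31 * 1000/60 = 516.6666667 m/min
Return time = 3868 / 516.6666667 = 7.486451613 min
Total cycle time:
= 2.6 + 15.472 + 2.6 + 7.486451613 + 0.8
= 28.9585 min


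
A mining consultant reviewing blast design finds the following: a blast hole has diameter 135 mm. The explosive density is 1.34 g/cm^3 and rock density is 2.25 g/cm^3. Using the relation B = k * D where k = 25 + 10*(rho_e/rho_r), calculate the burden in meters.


First, compute k:
rho_e / rho_r = 1.34 / 2.25 = 0.5955555556
k = 25 + 10 * 0.5955555556 = 30.95555556
Then, compute burden:
B = k * D / 1000 = 30.95555556 * 135 / 1000
= 4179 / 1000
= 4.179 m

4.179 m


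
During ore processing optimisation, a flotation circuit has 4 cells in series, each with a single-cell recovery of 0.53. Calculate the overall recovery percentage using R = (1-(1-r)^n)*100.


95.1203%

Complement of single-cell recovery:
1 - r = 1 - 0.53 = 0.47
Raise to power n:
(1 - r)^4 = 0.47^4 = 0.04879681
Overall recovery:
R = (1 - 0.04879681) * 100
= 95.1203%


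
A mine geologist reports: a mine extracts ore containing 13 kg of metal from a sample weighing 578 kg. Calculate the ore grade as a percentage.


Ore grade = (metal mass / ore mass) * 100
= (13 / 578) * 100
= 0.02249134948 * 100
= 2.2491%

2.2491%


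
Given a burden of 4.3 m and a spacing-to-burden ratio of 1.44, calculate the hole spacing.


Spacing = burden * ratio
= 4.3 * 1.44
= 6.192 m

6.192 m


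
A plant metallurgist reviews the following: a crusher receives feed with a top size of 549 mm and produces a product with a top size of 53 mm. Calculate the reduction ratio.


10.3585

Reduction ratio = feed size / product size
= 549 / 53
= 10.3585


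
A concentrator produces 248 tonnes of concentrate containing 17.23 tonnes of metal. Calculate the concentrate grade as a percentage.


Grade = (metal in concentrate / concentrate mass) * 100
= (17.23 / 248) * 100
= 0.06947580645 * 100
= 6.9476%

6.9476%


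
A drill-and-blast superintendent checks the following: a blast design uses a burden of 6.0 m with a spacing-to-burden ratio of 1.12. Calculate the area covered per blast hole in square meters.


40.32 m^2

First, find the spacing:
Spacing = burden * ratio = 6.0 * 1.12
= 6.72 m
Then, calculate the area:
Area = burden * spacing = 6.0 * 6.72
= 40.32 m^2


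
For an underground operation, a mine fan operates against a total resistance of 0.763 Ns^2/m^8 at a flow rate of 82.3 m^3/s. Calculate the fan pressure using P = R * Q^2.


5168.0203 Pa

Compute Q^2:
Q^2 = 82.3^2 = 6773.29
Compute pressure:
P = R * Q^2 = 0.763 * 6773.29
= 5168.0203 Pa


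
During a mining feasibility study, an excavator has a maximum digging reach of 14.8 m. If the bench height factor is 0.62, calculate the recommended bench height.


Bench height = reach * factor
= 14.8 * 0.62
= 9.176 m

9.176 m


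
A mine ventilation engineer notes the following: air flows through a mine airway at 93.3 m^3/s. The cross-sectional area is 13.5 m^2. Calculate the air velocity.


6.9111 m/s

Velocity = flow rate / cross-sectional area
= 93.3 / 13.5
= 6.9111 m/s


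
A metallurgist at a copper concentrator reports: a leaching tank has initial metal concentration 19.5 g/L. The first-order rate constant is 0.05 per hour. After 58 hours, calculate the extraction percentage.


Compute the exponent:
-k * t = -0.05 * 58 = -2.9
Remaining concentration:
C = 19.5 * exp(-2.9)
= 19.5 * 0.05502322006
= 1.072952791 g/L
Extracted = 19.5 - 1.072952791 = 18.42704721 g/L
Extraction % = 18.42704721 / 19.5 * 100
= 94.4977%

94.4977%


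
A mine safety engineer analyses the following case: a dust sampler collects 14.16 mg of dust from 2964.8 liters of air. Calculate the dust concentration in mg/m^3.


Convert liters to m^3: 1 m^3 = 1000 L
Concentration = mass / volume * 1000
= 14.16 / 2964.8 * 1000
= 0.004776038856 * 1000
= 4.776 mg/m^3

4.776 mg/m^3


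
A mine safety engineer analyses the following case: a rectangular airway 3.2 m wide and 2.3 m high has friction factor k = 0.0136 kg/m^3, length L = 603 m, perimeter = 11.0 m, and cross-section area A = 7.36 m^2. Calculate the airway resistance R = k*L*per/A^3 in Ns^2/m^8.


Compute the numerator:
k * L * per = 0.0136 * 603 * 11.0
= 90.2088
Compute the denominator:
A^3 = 7.36^3 = 398.688256
Resistance:
R = 90.2088 / 398.688256
= 0.2263 Ns^2/m^8

0.2263 Ns^2/m^8


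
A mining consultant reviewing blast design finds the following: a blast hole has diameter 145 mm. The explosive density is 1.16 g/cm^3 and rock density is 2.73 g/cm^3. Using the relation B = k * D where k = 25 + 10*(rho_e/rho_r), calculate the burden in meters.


4.2411 m

First, compute k:
rho_e / rho_r = 1.16 / 2.73 = 0.4249084249
k = 25 + 10 * 0.4249084249 = 29.24908425
Then, compute burden:
B = k * D / 1000 = 29.24908425 * 145 / 1000
= 4241.117216 / 1000
= 4.2411 m


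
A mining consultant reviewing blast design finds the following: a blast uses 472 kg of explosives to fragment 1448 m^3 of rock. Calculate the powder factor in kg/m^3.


0.326 kg/m^3

Powder factor = explosive mass / rock volume
= 472 / 1448
= 0.326 kg/m^3


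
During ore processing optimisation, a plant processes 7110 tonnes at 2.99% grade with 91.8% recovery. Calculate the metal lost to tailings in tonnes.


Total metal in feed:
= 7110 * 2.99 / 100 = 212.589 tonnes
Metal recovered:
= 212.589 * 91.8 / 100 = 195.156702 tonnes
Metal lost to tailings:
= 212.589 - 195.156702
= 17.4323 tonnes

17.4323 tonnes


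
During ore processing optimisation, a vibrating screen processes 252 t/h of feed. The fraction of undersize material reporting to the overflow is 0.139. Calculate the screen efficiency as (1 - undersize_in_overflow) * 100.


Screen efficiency = (1 - fraction of undersize in overflow) * 100
= (1 - 0.139) * 100
= 0.861 * 100
= 86.1%

86.1%


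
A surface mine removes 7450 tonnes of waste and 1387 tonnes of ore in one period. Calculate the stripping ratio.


5.3713

Stripping ratio = waste tonnage / ore tonnage
= 7450 / 1387
= 5.3713


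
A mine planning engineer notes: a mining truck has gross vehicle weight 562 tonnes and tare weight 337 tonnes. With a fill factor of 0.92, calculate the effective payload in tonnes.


Maximum payload = gross - tare
= 562 - 337 = 225 tonnes
Effective payload = max payload * fill factor
= 225 * 0.92
= 207.0 tonnes

207.0 tonnes


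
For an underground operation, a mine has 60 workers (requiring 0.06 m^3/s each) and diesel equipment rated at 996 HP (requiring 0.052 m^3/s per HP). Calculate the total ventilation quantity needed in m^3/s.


Airflow for workers:
Q_people = 60 * 0.06 = 3.6 m^3/s
Airflow for diesel equipment:
Q_diesel = 996 * 0.052 = 51.792 m^3/s
Total ventilation:
Q_total = 3.6 + 51.792
= 55.392 m^3/s

55.392 m^3/s


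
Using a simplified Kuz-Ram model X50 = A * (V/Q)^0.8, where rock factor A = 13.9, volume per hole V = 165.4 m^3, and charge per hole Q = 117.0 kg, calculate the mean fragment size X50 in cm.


Compute V/Q:
V/Q = 165.4 / 117.0 = 1.413675214
Raise to the power 0.8:
(V/Q)^0.8 = 1.413675214^0.8 = 1.319106058
Multiply by A:
X50 = 13.9 * 1.319106058
= 18.3356 cm

18.3356 cm


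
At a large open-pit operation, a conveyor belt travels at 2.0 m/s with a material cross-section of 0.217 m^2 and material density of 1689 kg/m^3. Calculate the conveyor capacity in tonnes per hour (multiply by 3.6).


Volumetric flow = speed * area
= 2.0 * 0.217 = 0.434 m^3/s
Mass flow = volumetric * density
= 0.434 * 1689 = 733.026 kg/s
Convert to t/h: multiply by 3.6
Capacity = 733.026 * 3.6
= 2638.8936 t/h

2638.8936 t/h


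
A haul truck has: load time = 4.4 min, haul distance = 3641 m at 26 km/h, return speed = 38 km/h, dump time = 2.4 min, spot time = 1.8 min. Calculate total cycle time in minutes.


Convert haul speed to m/min: 26 * 1000/60 = 433.3333333 m/min
Haul time = 3641 / 433.3333333 = 8.402307692 min
Convert return speed to m/min: 38 * 1000/60 = 633.3333333 m/min
Return time = 3641 / 633.3333333 = 5.748947368 min
Total cycle time:
= 4.4 + 8.402307692 + 2.4 + 5.748947368 + 1.8
= 22.7513 min

22.7513 min


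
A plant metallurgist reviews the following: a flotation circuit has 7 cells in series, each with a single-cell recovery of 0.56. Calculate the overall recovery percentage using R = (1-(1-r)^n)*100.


Complement of single-cell recovery:
1 - r = 1 - 0.56 = 0.44
Raise to power n:
(1 - r)^7 = 0.44^7 = 0.003192778097
Overall recovery:
R = (1 - 0.003192778097) * 100
= 99.6807%

99.6807%


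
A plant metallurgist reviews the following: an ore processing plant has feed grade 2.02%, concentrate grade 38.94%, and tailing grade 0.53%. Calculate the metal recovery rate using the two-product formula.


Using the two-product formula:
R = 100 * c * (f - t) / (f * (c - t))
Numerator = 100 * 38.94 * (2.02 - 0.53)
= 100 * 38.94 * 1.49
= 5802.06
Denominator = 2.02 * (38.94 - 0.53)
= 2.02 * 38.41
= 77.5882
R = 5802.06 / 77.5882
= 74.7802%

74.7802%


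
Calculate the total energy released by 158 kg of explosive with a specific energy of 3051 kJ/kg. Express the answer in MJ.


Energy = mass * specific_energy / 1000
= 158 * 3051 / 1000
= 482058 / 1000
= 482.058 MJ

482.058 MJ


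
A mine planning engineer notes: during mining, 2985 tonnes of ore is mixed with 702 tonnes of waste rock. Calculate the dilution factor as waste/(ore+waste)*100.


19.0399%

Total material = ore + waste
= 2985 + 702 = 3687 tonnes
Dilution = waste / total * 100
= 702 / 3687 * 100
= 0.1903986981 * 100
= 19.0399%


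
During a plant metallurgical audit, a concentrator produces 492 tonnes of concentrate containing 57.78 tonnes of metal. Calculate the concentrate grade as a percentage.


11.7439%

Grade = (metal in concentrate / concentrate mass) * 100
= (57.78 / 492) * 100
= 0.1174390244 * 100
= 11.7439%


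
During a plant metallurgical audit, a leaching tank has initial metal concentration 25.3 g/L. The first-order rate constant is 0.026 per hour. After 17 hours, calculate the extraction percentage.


Compute the exponent:
-k * t = -0.026 * 17 = -0.442
Remaining concentration:
C = 25.3 * exp(-0.442)
= 25.3 * 0.6427496355
= 16.26156578 g/L
Extracted = 25.3 - 16.26156578 = 9.038434223 g/L
Extraction % = 9.038434223 / 25.3 * 100
= 35.725%

35.725%


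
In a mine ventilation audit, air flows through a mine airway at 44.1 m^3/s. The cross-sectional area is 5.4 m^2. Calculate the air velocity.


8.1667 m/s

Velocity = flow rate / cross-sectional area
= 44.1 / 5.4
= 8.1667 m/s


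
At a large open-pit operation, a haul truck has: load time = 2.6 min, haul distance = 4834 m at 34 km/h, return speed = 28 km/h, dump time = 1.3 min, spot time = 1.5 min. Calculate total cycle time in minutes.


Convert haul speed to m/min: 34 * 1000/60 = 566.6666667 m/min
Haul time = 4834 / 566.6666667 = 8.530588235 min
Convert return speed to m/min: 28 * 1000/60 = 466.6666667 m/min
Return time = 4834 / 466.6666667 = 10.35857143 min
Total cycle time:
= 2.6 + 8.530588235 + 1.3 + 10.35857143 + 1.5
= 24.2892 min

24.2892 min


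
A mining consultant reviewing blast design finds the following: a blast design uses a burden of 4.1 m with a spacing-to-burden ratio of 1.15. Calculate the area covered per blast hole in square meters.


19.3315 m^2

First, find the spacing:
Spacing = burden * ratio = 4.1 * 1.15
= 4.715 m
Then, calculate the area:
Area = burden * spacing = 4.1 * 4.715
= 19.3315 m^2


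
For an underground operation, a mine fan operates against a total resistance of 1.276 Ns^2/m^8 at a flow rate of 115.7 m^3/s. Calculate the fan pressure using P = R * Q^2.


17081.1612 Pa

Compute Q^2:
Q^2 = 115.7^2 = 13386.49
Compute pressure:
P = R * Q^2 = 1.276 * 13386.49
= 17081.1612 Pa


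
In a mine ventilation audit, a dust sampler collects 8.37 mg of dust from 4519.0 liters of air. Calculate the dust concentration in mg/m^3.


Convert liters to m^3: 1 m^3 = 1000 L
Concentration = mass / volume * 1000
= 8.37 / 4519.0 * 1000
= 0.001852179686 * 1000
= 1.8522 mg/m^3

1.8522 mg/m^3


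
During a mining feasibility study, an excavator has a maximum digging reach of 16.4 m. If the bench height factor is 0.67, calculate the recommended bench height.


10.988 m

Bench height = reach * factor
= 16.4 * 0.67
= 10.988 m


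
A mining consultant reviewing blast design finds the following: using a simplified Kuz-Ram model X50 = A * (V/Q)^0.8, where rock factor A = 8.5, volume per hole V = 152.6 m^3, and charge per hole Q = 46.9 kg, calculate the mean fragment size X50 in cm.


Compute V/Q:
V/Q = 152.6 / 46.9 = 3.253731343
Raise to the power 0.8:
(V/Q)^0.8 = 3.253731343^0.8 = 2.569835669
Multiply by A:
X50 = 8.5 * 2.569835669
= 21.8436 cm

21.8436 cm


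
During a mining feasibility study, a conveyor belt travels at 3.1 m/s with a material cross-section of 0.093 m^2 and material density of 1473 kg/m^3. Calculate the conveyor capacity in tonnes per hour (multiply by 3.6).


Volumetric flow = speed * area
= 3.1 * 0.093 = 0.2883 m^3/s
Mass flow = volumetric * density
= 0.2883 * 1473 = 424.6659 kg/s
Convert to t/h: multiply by 3.6
Capacity = 424.6659 * 3.6
= 1528.7972 t/h

1528.7972 t/h


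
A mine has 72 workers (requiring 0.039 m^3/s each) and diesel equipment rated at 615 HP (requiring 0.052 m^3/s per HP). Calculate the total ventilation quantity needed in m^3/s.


Airflow for workers:
Q_people = 72 * 0.039 = 2.808 m^3/s
Airflow for diesel equipment:
Q_diesel = 615 * 0.052 = 31.98 m^3/s
Total ventilation:
Q_total = 2.808 + 31.98
= 34.788 m^3/s

34.788 m^3/s


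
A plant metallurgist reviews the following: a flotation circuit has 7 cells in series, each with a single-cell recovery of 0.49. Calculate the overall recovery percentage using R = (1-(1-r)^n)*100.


Complement of single-cell recovery:
1 - r = 1 - 0.49 = 0.51
Raise to power n:
(1 - r)^7 = 0.51^7 = 0.008974106779
Overall recovery:
R = (1 - 0.008974106779) * 100
= 99.1026%

99.1026%


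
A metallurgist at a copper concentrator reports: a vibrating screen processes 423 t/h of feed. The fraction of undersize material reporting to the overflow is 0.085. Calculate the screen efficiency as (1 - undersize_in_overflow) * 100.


Screen efficiency = (1 - fraction of undersize in overflow) * 100
= (1 - 0.085) * 100
= 0.915 * 100
= 91.5%

91.5%


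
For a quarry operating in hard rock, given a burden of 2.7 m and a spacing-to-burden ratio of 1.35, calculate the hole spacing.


Spacing = burden * ratio
= 2.7 * 1.35
= 3.645 m

3.645 m


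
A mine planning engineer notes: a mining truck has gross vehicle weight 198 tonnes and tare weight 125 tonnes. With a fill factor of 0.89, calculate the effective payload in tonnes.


64.97 tonnes

Maximum payload = gross - tare
= 198 - 125 = 73 tonnes
Effective payload = max payload * fill factor
= 73 * 0.89
= 64.97 tonnes


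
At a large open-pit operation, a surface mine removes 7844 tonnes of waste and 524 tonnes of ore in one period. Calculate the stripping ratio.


Stripping ratio = waste tonnage / ore tonnage
= 7844 / 524
= 14.9695

14.9695


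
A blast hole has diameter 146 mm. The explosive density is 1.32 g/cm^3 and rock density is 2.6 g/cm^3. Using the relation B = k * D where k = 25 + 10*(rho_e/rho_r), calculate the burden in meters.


First, compute k:
rho_e / rho_r = 1.32 / 2.6 = 0.5076923077
k = 25 + 10 * 0.5076923077 = 30.07692308
Then, compute burden:
B = k * D / 1000 = 30.07692308 * 146 / 1000
= 4391.230769 / 1000
= 4.3912 m

4.3912 m


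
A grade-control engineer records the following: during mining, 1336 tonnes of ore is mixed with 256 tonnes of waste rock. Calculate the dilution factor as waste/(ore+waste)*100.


Total material = ore + waste
= 1336 + 256 = 1592 tonnes
Dilution = waste / total * 100
= 256 / 1592 * 100
= 0.1608040201 * 100
= 16.0804%

16.0804%


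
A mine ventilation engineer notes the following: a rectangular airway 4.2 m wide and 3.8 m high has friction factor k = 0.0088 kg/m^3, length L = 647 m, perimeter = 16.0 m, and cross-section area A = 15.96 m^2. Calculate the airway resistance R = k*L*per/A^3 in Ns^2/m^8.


0.0224 Ns^2/m^8

Compute the numerator:
k * L * per = 0.0088 * 647 * 16.0
= 91.0976
Compute the denominator:
A^3 = 15.96^3 = 4065.356736
Resistance:
R = 91.0976 / 4065.356736
= 0.0224 Ns^2/m^8


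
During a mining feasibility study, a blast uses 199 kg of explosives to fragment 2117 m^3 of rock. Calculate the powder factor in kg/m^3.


Powder factor = explosive mass / rock volume
= 199 / 2117
= 0.094 kg/m^3

0.094 kg/m^3


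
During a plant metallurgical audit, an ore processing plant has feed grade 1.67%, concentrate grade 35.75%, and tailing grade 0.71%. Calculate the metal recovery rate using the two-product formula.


58.6498%

Using the two-product formula:
R = 100 * c * (f - t) / (f * (c - t))
Numerator = 100 * 35.75 * (1.67 - 0.71)
= 100 * 35.75 * 0.96
= 3432.0
Denominator = 1.67 * (35.75 - 0.71)
= 1.67 * 35.04
= 58.5168
R = 3432.0 / 58.5168
= 58.6498%


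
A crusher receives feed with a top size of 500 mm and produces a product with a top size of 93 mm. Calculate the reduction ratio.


Reduction ratio = feed size / product size
= 500 / 93
= 5.3763

5.3763


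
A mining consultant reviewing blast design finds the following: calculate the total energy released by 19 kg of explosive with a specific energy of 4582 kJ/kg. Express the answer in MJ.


Energy = mass * specific_energy / 1000
= 19 * 4582 / 1000
= 87058 / 1000
= 87.058 MJ

87.058 MJ


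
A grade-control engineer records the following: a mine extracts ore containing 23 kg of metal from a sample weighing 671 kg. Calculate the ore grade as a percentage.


3.4277%

Ore grade = (metal mass / ore mass) * 100
= (23 / 671) * 100
= 0.03427719821 * 100
= 3.4277%


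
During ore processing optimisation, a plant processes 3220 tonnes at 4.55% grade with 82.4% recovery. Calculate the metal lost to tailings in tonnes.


25.7858 tonnes

Total metal in feed:
= 3220 * 4.55 / 100 = 146.51 tonnes
Metal recovered:
= 146.51 * 82.4 / 100 = 120.72424 tonnes
Metal lost to tailings:
= 146.51 - 120.72424
= 25.7858 tonnes


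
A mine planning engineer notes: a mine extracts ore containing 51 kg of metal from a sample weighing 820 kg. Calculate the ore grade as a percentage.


6.2195%

Ore grade = (metal mass / ore mass) * 100
= (51 / 820) * 100
= 0.06219512195 * 100
= 6.2195%


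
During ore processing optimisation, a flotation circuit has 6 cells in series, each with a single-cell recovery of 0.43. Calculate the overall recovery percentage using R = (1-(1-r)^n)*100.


Complement of single-cell recovery:
1 - r = 1 - 0.43 = 0.57
Raise to power n:
(1 - r)^6 = 0.57^6 = 0.03429644725
Overall recovery:
R = (1 - 0.03429644725) * 100
= 96.5704%

96.5704%


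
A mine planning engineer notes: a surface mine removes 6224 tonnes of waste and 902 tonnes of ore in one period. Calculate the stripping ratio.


6.9002

Stripping ratio = waste tonnage / ore tonnage
= 6224 / 902
= 6.9002


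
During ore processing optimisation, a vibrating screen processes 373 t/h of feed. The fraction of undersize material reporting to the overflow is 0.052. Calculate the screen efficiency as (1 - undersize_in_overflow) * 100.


Screen efficiency = (1 - fraction of undersize in overflow) * 100
= (1 - 0.052) * 100
= 0.948 * 100
= 94.8%

94.8%


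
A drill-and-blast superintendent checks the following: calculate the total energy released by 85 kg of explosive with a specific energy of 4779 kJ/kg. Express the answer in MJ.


Energy = mass * specific_energy / 1000
= 85 * 4779 / 1000
= 406215 / 1000
= 406.215 MJ

406.215 MJ


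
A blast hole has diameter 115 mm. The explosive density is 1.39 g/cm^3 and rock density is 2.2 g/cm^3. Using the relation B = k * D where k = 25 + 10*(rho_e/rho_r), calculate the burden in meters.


First, compute k:
rho_e / rho_r = 1.39 / 2.2 = 0.6318181818
k = 25 + 10 * 0.6318181818 = 31.31818182
Then, compute burden:
B = k * D / 1000 = 31.31818182 * 115 / 1000
= 3601.590909 / 1000
= 3.6016 m

3.6016 m


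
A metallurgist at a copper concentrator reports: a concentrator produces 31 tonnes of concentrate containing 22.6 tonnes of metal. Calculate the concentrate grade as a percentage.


72.9032%

Grade = (metal in concentrate / concentrate mass) * 100
= (22.6 / 31) * 100
= 0.7290322581 * 100
= 72.9032%


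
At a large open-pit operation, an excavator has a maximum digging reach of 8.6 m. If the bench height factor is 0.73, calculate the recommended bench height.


6.278 m

Bench height = reach * factor
= 8.6 * 0.73
= 6.278 m


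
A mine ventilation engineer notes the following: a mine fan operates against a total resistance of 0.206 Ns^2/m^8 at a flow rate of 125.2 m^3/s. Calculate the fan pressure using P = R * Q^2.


Compute Q^2:
Q^2 = 125.2^2 = 15675.04
Compute pressure:
P = R * Q^2 = 0.206 * 15675.04
= 3229.0582 Pa

3229.0582 Pa


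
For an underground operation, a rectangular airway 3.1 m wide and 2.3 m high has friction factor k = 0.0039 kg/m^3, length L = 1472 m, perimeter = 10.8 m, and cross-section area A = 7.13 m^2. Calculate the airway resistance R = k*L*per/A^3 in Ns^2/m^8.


Compute the numerator:
k * L * per = 0.0039 * 1472 * 10.8
= 62.00064
Compute the denominator:
A^3 = 7.13^3 = 362.467097
Resistance:
R = 62.00064 / 362.467097
= 0.1711 Ns^2/m^8

0.1711 Ns^2/m^8


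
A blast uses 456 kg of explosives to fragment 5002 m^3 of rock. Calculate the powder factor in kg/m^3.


0.0912 kg/m^3

Powder factor = explosive mass / rock volume
= 456 / 5002
= 0.0912 kg/m^3


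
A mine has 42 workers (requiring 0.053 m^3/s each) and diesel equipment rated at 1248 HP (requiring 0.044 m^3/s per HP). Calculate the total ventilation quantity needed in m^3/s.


Airflow for workers:
Q_people = 42 * 0.053 = 2.226 m^3/s
Airflow for diesel equipment:
Q_diesel = 1248 * 0.044 = 54.912 m^3/s
Total ventilation:
Q_total = 2.226 + 54.912
= 57.138 m^3/s

57.138 m^3/s
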